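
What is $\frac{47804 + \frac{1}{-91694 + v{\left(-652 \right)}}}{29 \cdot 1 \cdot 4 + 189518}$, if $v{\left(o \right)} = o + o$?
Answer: $\frac{4445676391}{17635582732} \approx 0.25209$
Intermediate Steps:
$v{\left(o \right)} = 2 o$
$\frac{47804 + \frac{1}{-91694 + v{\left(-652 \right)}}}{29 \cdot 1 \cdot 4 + 189518} = \frac{47804 + \frac{1}{-91694 + 2 \left(-652\right)}}{29 \cdot 1 \cdot 4 + 189518} = \frac{47804 + \frac{1}{-91694 - 1304}}{29 \cdot 4 + 189518} = \frac{47804 + \frac{1}{-92998}}{116 + 189518} = \frac{47804 - \frac{1}{92998}}{189634} = \frac{4445676391}{92998} \cdot \frac{1}{189634} = \frac{4445676391}{17635582732}$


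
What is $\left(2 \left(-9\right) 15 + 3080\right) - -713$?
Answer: $3523$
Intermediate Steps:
$\left(2 \left(-9\right) 15 + 3080\right) - -713 = \left(\left(-18\right) 15 + 3080\right) + \left(-513 + 1226\right) = \left(-270 + 3080\right) + 713 = 2810 + 713 = 3523$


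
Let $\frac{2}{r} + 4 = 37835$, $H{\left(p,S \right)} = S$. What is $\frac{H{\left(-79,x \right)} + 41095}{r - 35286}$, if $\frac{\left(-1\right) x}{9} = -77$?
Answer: $- \frac{395220457}{333726166} \approx -1.1843$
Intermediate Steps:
$x = 693$ ($x = \left(-9\right) \left(-77\right) = 693$)
$r = \frac{2}{37831}$ ($r = \frac{2}{-4 + 37835} = \frac{2}{37831} \approx 5.2867 \cdot 10^{-5}$)
$\frac{H{\left(-79,x \right)} + 41095}{r - 35286} = \frac{693 + 41095}{\frac{2}{37831} - 35286} = \frac{41788}{- \frac{1334904664}{37831}} = 41788 \left(- \frac{37831}{1334904664}\right) = - \frac{395220457}{333726166}$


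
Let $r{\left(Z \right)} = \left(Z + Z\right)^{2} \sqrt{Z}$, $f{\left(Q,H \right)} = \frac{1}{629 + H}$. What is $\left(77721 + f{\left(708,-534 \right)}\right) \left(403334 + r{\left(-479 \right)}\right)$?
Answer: $\frac{2978014975664}{95} + \frac{6776306822944 i \sqrt{479}}{95} \approx 3.1348 \cdot 10^{10} + 1.5611 \cdot 10^{12} i$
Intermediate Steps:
$r{\left(Z \right)} = 4 Z^{\frac{5}{2}}$ ($r{\left(Z \right)} = \left(2 Z\right)^{2} \sqrt{Z} = 4 Z^{2} \sqrt{Z} = 4 Z^{\frac{5}{2}}$)
$\left(77721 + f{\left(708,-534 \right)}\right) \left(403334 + r{\left(-479 \right)}\right) = \left(77721 + \frac{1}{629 - 534}\right) \left(403334 + 4 \left(-479\right)^{\frac{5}{2}}\right) = \left(77721 + \frac{1}{95}\right) \left(403334 + 4 \cdot 229441 i \sqrt{479}\right) = \left(77721 + \frac{1}{95}\right) \left(403334 + 917764 i \sqrt{479}\right) = \frac{7383496 \left(403334 + 917764 i \sqrt{479}\right)}{95} = \frac{2978014975664}{95} + \frac{6776306822944 i \sqrt{479}}{95}$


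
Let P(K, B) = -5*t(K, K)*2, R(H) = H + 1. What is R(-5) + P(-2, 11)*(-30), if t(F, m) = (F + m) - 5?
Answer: -2704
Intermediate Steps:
t(F, m) = -5 + F + m
R(H) = 1 + H
P(K, B) = 50 - 20*K (P(K, B) = -5*(-5 + K + K)*2 = -5*(-5 + 2*K)*2 = (25 - 10*K)*2 = 50 - 20*K)
R(-5) + P(-2, 11)*(-30) = (1 - 5) + (50 - 20*(-2))*(-30) = -4 + (50 + 40)*(-30) = -4 + 90*(-30) = -4 - 2700 = -2704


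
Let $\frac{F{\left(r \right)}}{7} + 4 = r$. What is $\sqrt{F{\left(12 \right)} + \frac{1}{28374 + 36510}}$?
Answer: $\frac{\sqrt{58939084605}}{32442} \approx 7.4833$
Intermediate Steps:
$F{\left(r \right)} = -28 + 7 r$
$\sqrt{F{\left(12 \right)} + \frac{1}{28374 + 36510}} = \sqrt{\left(-28 + 7 \cdot 12\right) + \frac{1}{28374 + 36510}} = \sqrt{\left(-28 + 84\right) + \frac{1}{64884}} = \sqrt{56 + \frac{1}{64884}} = \sqrt{\frac{3633505}{64884}} = \frac{\sqrt{58939084605}}{32442}$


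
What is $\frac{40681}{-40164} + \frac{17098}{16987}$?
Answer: $- \frac{4324075}{682265868} \approx -0.0063378$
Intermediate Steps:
$\frac{40681}{-40164} + \frac{17098}{16987} = 40681 \left(- \frac{1}{40164}\right) + 17098 \cdot \frac{1}{16987} = - \frac{40681}{40164} + \frac{17098}{16987} = - \frac{4324075}{682265868}$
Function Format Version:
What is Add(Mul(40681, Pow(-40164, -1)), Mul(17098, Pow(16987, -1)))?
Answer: Rational(-4324075, 682265868) ≈ -0.0063378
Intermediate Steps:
Add(Mul(40681, Pow(-40164, -1)), Mul(17098, Pow(16987, -1))) = Add(Mul(40681, Rational(-1, 40164)), Mul(17098, Rational(1, 16987))) = Add(Rational(-40681, 40164), Rational(17098, 16987)) = Rational(-4324075, 682265868)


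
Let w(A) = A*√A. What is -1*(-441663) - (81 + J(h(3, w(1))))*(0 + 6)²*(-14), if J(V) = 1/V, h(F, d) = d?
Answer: 482991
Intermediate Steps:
w(A) = A^(3/2)
-1*(-441663) - (81 + J(h(3, w(1))))*(0 + 6)²*(-14) = -1*(-441663) - (81 + 1/(1^(3/2)))*(0 + 6)²*(-14) = 441663 - (81 + 1/1)*6²*(-14) = 441663 - (81 + 1)*36*(-14) = 441663 - 82*(-504) = 441663 - 1*(-41328) = 441663 + 41328 = 482991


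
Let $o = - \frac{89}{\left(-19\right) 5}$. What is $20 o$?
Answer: $\frac{356}{19} \approx 18.737$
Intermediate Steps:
$o = \frac{89}{95}$ ($o = - \frac{89}{-95} = \left(-89\right) \left(- \frac{1}{95}\right) = \frac{89}{95} \approx 0.93684$)
$20 o = 20 \cdot \frac{89}{95} = \frac{356}{19}$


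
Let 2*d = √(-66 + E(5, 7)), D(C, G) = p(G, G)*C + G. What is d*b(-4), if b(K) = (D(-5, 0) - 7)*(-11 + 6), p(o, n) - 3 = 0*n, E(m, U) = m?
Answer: 55*I*√61 ≈ 429.56*I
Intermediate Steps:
p(o, n) = 3 (p(o, n) = 3 + 0*n = 3 + 0 = 3)
D(C, G) = G + 3*C (D(C, G) = 3*C + G = G + 3*C)
b(K) = 110 (b(K) = ((0 + 3*(-5)) - 7)*(-11 + 6) = ((0 - 15) - 7)*(-5) = (-15 - 7)*(-5) = -22*(-5) = 110)
d = I*√61/2 (d = √(-66 + 5)/2 = √(-61)/2 = (I*√61)/2 = I*√61/2 ≈ 3.9051*I)
d*b(-4) = (I*√61/2)*110 = 55*I*√61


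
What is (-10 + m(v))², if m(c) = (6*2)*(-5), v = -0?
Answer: 4900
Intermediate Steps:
v = 0 (v = -1*0 = 0)
m(c) = -60 (m(c) = 12*(-5) = -60)
(-10 + m(v))² = (-10 - 60)² = (-70)² = 4900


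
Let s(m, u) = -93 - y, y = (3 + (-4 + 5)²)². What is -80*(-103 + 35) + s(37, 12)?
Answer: 5331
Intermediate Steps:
y = 16 (y = (3 + 1²)² = (3 + 1)² = 4² = 16)
s(m, u) = -109 (s(m, u) = -93 - 1*16 = -93 - 16 = -109)
-80*(-103 + 35) + s(37, 12) = -80*(-103 + 35) - 109 = -80*(-68) - 109 = 5440 - 109 = 5331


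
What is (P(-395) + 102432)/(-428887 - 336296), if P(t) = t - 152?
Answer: -2485/18663 ≈ -0.13315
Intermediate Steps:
P(t) = -152 + t
(P(-395) + 102432)/(-428887 - 336296) = ((-152 - 395) + 102432)/(-428887 - 336296) = (-547 + 102432)/(-765183) = 101885*(-1/765183) = -2485/18663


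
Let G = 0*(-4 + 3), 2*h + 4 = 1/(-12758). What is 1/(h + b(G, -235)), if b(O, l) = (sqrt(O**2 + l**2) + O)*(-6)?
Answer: -25516/36028593 ≈ -0.00070821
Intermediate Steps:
h = -51033/25516 (h = -2 + (1/2)/(-12758) = -2 + (1/2)*(-1/12758) = -2 - 1/25516 = -51033/25516 ≈ -2.0000)
G = 0 (G = 0*(-1) = 0)
b(O, l) = -6*O - 6*sqrt(O**2 + l**2) (b(O, l) = (O + sqrt(O**2 + l**2))*(-6) = -6*O - 6*sqrt(O**2 + l**2))
1/(h + b(G, -235)) = 1/(-51033/25516 + (-6*0 - 6*sqrt(0**2 + (-235)**2))) = 1/(-51033/25516 + (0 - 6*sqrt(0 + 55225))) = 1/(-51033/25516 + (0 - 6*sqrt(55225))) = 1/(-51033/25516 + (0 - 6*235)) = 1/(-51033/25516 + (0 - 1410)) = 1/(-51033/25516 - 1410) = 1/(-36028593/25516) = -25516/36028593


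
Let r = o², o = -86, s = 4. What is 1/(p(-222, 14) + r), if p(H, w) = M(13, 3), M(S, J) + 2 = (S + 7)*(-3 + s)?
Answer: 1/7414 ≈ 0.00013488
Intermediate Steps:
M(S, J) = 5 + S (M(S, J) = -2 + (S + 7)*(-3 + 4) = -2 + (7 + S)*1 = -2 + (7 + S) = 5 + S)
p(H, w) = 18 (p(H, w) = 5 + 13 = 18)
r = 7396 (r = (-86)² = 7396)
1/(p(-222, 14) + r) = 1/(18 + 7396) = 1/7414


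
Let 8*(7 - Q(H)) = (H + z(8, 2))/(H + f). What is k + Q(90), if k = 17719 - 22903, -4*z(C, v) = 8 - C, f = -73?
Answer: -352081/68 ≈ -5177.7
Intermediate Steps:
z(C, v) = -2 + C/4 (z(C, v) = -(8 - C)/4 = -2 + C/4)
Q(H) = 7 - H/(8*(-73 + H)) (Q(H) = 7 - (H + (-2 + (¼)*8))/(8*(H - 73)) = 7 - (H + (-2 + 2))/(8*(-73 + H)) = 7 - (H + 0)/(8*(-73 + H)) = 7 - H/(8*(-73 + H)))
k = -5184
k + Q(90) = -5184 + (-4088 + 55*90)/(8*(-73 + 90)) = -5184 + (⅛)*(-4088 + 4950)/17 = -5184 + (⅛)*(1/17)*862 = -5184 + 431/68 = -352081/68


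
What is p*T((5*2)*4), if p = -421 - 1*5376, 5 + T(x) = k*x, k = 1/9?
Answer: 28985/9 ≈ 3220.6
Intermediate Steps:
k = ⅑ ≈ 0.11111
T(x) = -5 + x/9
p = -5797 (p = -421 - 5376 = -5797)
p*T((5*2)*4) = -5797*(-5 + ((5*2)*4)/9) = -5797*(-5 + (10*4)/9) = -5797*(-5 + (⅑)*40) = -5797*(-5 + 40/9) = -5797*(-5/9) = 28985/9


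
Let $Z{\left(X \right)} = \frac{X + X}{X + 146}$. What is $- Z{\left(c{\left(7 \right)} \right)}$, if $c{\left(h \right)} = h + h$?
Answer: $- \frac{7}{40} \approx -0.175$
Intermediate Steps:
$c{\left(h \right)} = 2 h$
$Z{\left(X \right)} = \frac{2 X}{146 + X}$
$- Z{\left(c{\left(7 \right)} \right)} = - \frac{2 \cdot 2 \cdot 7}{146 + 2 \cdot 7} = - \frac{2 \cdot 14}{146 + 14} = - \frac{2 \cdot 14}{160} = \left(-1\right) \frac{7}{40} = - \frac{7}{40}$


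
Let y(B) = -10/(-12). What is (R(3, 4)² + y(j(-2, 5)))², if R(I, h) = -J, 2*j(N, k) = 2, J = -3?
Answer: 3481/36 ≈ 96.694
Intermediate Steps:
j(N, k) = 1 (j(N, k) = (½)*2 = 1)
y(B) = ⅚ (y(B) = -10*(-1/12) = ⅚)
R(I, h) = 3 (R(I, h) = -1*(-3) = 3)
(R(3, 4)² + y(j(-2, 5)))² = (3² + ⅚)² = (9 + ⅚)² = (59/6)² = 3481/36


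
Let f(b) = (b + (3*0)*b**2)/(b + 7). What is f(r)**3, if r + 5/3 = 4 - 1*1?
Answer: 64/15625 ≈ 0.0040960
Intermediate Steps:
r = 4/3 (r = -5/3 + (4 - 1*1) = -5/3 + (4 - 1) = -5/3 + 3 = 4/3 ≈ 1.3333)
f(b) = b/(7 + b) (f(b) = (b + 0*b**2)/(7 + b) = (b + 0)/(7 + b) = b/(7 + b))
f(r)**3 = (4/(3*(7 + 4/3)))**3 = (4/(3*(25/3)))**3 = ((4/3)*(3/25))**3 = (4/25)**3 = 64/15625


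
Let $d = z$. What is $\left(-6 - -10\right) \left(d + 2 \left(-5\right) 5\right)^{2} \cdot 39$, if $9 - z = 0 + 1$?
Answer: $275184$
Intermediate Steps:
$z = 8$ ($z = 9 - \left(0 + 1\right) = 9 - 1 = 8$)
$d = 8$
$\left(-6 - -10\right) \left(d + 2 \left(-5\right) 5\right)^{2} \cdot 39 = \left(-6 - -10\right) \left(8 + 2 \left(-5\right) 5\right)^{2} \cdot 39 = \left(-6 + 10\right) \left(8 - 50\right)^{2} \cdot 39 = 4 \left(8 - 50\right)^{2} \cdot 39 = 4 \left(-42\right)^{2} \cdot 39 = 4 \cdot 1764 \cdot 39 = 7056 \cdot 39 = 275184$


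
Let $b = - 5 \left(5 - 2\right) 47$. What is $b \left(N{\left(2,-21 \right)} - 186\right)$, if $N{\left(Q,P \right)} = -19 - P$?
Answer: $129720$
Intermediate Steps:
$b = -705$ ($b = \left(-5\right) 3 \cdot 47 = \left(-15\right) 47 = -705$)
$b \left(N{\left(2,-21 \right)} - 186\right) = - 705 \left(\left(-19 - -21\right) - 186\right) = - 705 \left(\left(-19 + 21\right) - 186\right) = - 705 \left(2 - 186\right) = \left(-705\right) \left(-184\right) = 129720$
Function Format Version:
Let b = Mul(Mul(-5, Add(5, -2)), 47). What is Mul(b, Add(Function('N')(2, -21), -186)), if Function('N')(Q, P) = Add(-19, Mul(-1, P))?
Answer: 129720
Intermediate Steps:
b = -705 (b = Mul(Mul(-5, 3), 47) = Mul(-15, 47) = -705)
Mul(b, Add(Function('N')(2, -21), -186)) = Mul(-705, Add(Add(-19, Mul(-1, -21)), -186)) = Mul(-705, Add(Add(-19, 21), -186)) = Mul(-705, Add(2, -186)) = Mul(-705, -184) = 129720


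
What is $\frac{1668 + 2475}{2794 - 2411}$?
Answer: $\frac{4143}{383} \approx 10.817$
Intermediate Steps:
$\frac{1668 + 2475}{2794 - 2411} = \frac{4143}{2794 - 2411} = \frac{4143}{383}$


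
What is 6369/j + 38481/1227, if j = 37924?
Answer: 489056069/15510916 ≈ 31.530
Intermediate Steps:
6369/j + 38481/1227 = 6369/37924 + 38481/1227 = 6369*(1/37924) + 38481*(1/1227) = 6369/37924 + 12827/409 = 489056069/15510916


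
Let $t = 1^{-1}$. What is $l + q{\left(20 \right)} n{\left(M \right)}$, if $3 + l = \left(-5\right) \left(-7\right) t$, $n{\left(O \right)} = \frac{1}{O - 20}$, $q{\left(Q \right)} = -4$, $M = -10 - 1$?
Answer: $\frac{996}{31} \approx 32.129$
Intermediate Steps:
$t = 1$
$M = -11$ ($M = -10 - 1 = -11$)
$n{\left(O \right)} = \frac{1}{-20 + O}$
$l = 32$ ($l = -3 + \left(-5\right) \left(-7\right) 1 = -3 + 35 \cdot 1 = -3 + 35 = 32$)
$l + q{\left(20 \right)} n{\left(M \right)} = 32 - \frac{4}{-20 - 11} = 32 - \frac{4}{-31} = 32 - - \frac{4}{31} = 32 + \frac{4}{31} = \frac{996}{31}$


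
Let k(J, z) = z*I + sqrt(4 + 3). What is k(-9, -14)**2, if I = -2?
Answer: (28 + sqrt(7))**2 ≈ 939.16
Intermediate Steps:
k(J, z) = sqrt(7) - 2*z (k(J, z) = z*(-2) + sqrt(4 + 3) = -2*z + sqrt(7) = sqrt(7) - 2*z)
k(-9, -14)**2 = (sqrt(7) - 2*(-14))**2 = (sqrt(7) + 28)**2 = (28 + sqrt(7))**2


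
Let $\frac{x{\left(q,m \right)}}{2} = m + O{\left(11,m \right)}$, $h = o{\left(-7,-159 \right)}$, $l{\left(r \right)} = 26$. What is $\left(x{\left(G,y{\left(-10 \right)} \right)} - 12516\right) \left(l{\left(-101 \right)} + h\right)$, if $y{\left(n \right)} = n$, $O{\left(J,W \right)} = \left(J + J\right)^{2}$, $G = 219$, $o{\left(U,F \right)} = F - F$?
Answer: $-300768$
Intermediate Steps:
$o{\left(U,F \right)} = 0$
$O{\left(J,W \right)} = 4 J^{2}$ ($O{\left(J,W \right)} = \left(2 J\right)^{2} = 4 J^{2}$)
$h = 0$
$x{\left(q,m \right)} = 968 + 2 m$ ($x{\left(q,m \right)} = 2 \left(m + 4 \cdot 11^{2}\right) = 2 \left(m + 4 \cdot 121\right) = 2 \left(m + 484\right) = 2 \left(484 + m\right) = 968 + 2 m$)
$\left(x{\left(G,y{\left(-10 \right)} \right)} - 12516\right) \left(l{\left(-101 \right)} + h\right) = \left(\left(968 + 2 \left(-10\right)\right) - 12516\right) \left(26 + 0\right) = \left(\left(968 - 20\right) - 12516\right) 26 = \left(948 - 12516\right) 26 = \left(-11568\right) 26 = -300768$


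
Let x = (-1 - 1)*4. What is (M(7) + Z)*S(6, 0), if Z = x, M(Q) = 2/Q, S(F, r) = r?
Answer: 0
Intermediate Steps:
x = -8 (x = -2*4 = -8)
Z = -8
(M(7) + Z)*S(6, 0) = (2/7 - 8)*0 = -54/7*0 = 0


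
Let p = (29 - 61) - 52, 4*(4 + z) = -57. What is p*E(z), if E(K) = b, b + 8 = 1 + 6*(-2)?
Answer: 1596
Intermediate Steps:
z = -73/4 (z = -4 + (¼)*(-57) = -4 - 57/4 = -73/4 ≈ -18.250)
b = -19 (b = -8 + (1 + 6*(-2)) = -8 + (1 - 12) = -8 - 11 = -19)
E(K) = -19
p = -84 (p = -32 - 52 = -84)
p*E(z) = -84*(-19) = 1596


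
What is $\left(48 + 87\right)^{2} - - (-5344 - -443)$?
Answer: $13324$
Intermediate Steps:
$\left(48 + 87\right)^{2} - - (-5344 - -443) = 135^{2} - - (-5344 + 443) = 18225 - \left(-1\right) \left(-4901\right) = 18225 - 4901 = 13324$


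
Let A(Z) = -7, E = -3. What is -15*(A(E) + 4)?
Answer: 45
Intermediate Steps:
-15*(A(E) + 4) = -15*(-7 + 4) = -15*(-3) = 45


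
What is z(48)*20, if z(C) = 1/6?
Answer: 10/3 ≈ 3.3333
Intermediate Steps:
z(C) = ⅙
z(48)*20 = (⅙)*20 = 10/3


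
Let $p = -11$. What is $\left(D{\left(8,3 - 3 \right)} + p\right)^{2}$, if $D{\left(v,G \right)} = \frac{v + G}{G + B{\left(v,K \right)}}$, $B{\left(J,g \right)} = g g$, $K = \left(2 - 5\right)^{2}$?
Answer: $\frac{779689}{6561} \approx 118.84$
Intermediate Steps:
$K = 9$ ($K = \left(-3\right)^{2} = 9$)
$B{\left(J,g \right)} = g^{2}$
$D{\left(v,G \right)} = \frac{G + v}{81 + G}$ ($D{\left(v,G \right)} = \frac{v + G}{G + 9^{2}} = \frac{G + v}{G + 81} = \frac{G + v}{81 + G}$)
$\left(D{\left(8,3 - 3 \right)} + p\right)^{2} = \left(\frac{\left(3 - 3\right) + 8}{81 + \left(3 - 3\right)} - 11\right)^{2} = \left(\frac{0 + 8}{81 + 0} - 11\right)^{2} = \left(\frac{1}{81} \cdot 8 - 11\right)^{2} = \left(\frac{8}{81} - 11\right)^{2} = \left(- \frac{883}{81}\right)^{2} = \frac{779689}{6561}$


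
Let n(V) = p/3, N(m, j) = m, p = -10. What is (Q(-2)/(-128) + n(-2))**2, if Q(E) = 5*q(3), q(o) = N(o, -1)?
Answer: 1755625/147456 ≈ 11.906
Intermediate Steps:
q(o) = o
n(V) = -10/3
Q(E) = 15 (Q(E) = 5*3 = 15)
(Q(-2)/(-128) + n(-2))**2 = (15/(-128) - 10/3)**2 = (15*(-1/128) - 10/3)**2 = (-15/128 - 10/3)**2 = (-1325/384)**2 = 1755625/147456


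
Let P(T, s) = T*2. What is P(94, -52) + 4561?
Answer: 4749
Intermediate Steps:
P(T, s) = 2*T
P(94, -52) + 4561 = 2*94 + 4561 = 188 + 4561 = 4749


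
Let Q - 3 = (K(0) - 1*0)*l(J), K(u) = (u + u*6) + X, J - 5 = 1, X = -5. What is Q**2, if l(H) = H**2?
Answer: 31329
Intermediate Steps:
J = 6 (J = 5 + 1 = 6)
K(u) = -5 + 7*u (K(u) = (u + u*6) - 5 = (u + 6*u) - 5 = 7*u - 5 = -5 + 7*u)
Q = -177 (Q = 3 + ((-5 + 7*0) - 1*0)*6**2 = 3 + ((-5 + 0) + 0)*36 = 3 + (-5 + 0)*36 = 3 - 5*36 = 3 - 180 = -177)
Q**2 = (-177)**2 = 31329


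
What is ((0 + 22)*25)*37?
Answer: 20350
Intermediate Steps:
((0 + 22)*25)*37 = (22*25)*37 = 550*37 = 20350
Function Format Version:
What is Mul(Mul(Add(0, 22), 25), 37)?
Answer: 20350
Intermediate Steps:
Mul(Mul(Add(0, 22), 25), 37) = Mul(Mul(22, 25), 37) = Mul(550, 37) = 20350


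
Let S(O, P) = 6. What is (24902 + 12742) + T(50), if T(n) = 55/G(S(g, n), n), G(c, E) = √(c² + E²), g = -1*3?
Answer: 37644 + 55*√634/1268 ≈ 37645.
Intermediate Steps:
g = -3
G(c, E) = √(E² + c²)
T(n) = 55/√(36 + n²) (T(n) = 55/(√(n² + 6²)) = 55/(√(n² + 36)) = 55/(√(36 + n²)) = 55/√(36 + n²))
(24902 + 12742) + T(50) = (24902 + 12742) + 55/√(36 + 50²) = 37644 + 55/√(36 + 2500) = 37644 + 55/√2536 = 37644 + 55*(√634/1268) = 37644 + 55*√634/1268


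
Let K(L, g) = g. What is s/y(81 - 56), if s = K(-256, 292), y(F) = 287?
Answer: 292/287 ≈ 1.0174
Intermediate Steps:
s = 292
s/y(81 - 56) = 292/287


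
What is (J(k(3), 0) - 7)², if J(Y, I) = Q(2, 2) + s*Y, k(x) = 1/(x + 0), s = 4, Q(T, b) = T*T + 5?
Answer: 100/9 ≈ 11.111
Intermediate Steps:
Q(T, b) = 5 + T² (Q(T, b) = T² + 5 = 5 + T²)
k(x) = 1/x
J(Y, I) = 9 + 4*Y (J(Y, I) = (5 + 2²) + 4*Y = (5 + 4) + 4*Y = 9 + 4*Y)
(J(k(3), 0) - 7)² = ((9 + 4/3) - 7)² = (31/3 - 7)² = (10/3)² = 100/9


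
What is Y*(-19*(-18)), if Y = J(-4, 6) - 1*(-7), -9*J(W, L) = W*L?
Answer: 3306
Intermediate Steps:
J(W, L) = -L*W/9 (J(W, L) = -W*L/9 = -L*W/9)
Y = 29/3 (Y = -⅑*6*(-4) - 1*(-7) = 8/3 + 7 = 29/3 ≈ 9.6667)
Y*(-19*(-18)) = 29*(-19*(-18))/3 = (29/3)*342 = 3306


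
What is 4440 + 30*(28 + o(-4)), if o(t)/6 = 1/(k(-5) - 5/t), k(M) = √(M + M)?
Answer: 196080/37 - 576*I*√10/37 ≈ 5299.5 - 49.229*I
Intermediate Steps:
k(M) = √2*√M (k(M) = √(2*M) = √2*√M)
o(t) = 6/(-5/t + I*√10) (o(t) = 6/(√2*√(-5) - 5/t) = 6/(√2*(I*√5) - 5/t) = 6/(I*√10 - 5/t) = 6/(-5/t + I*√10))
4440 + 30*(28 + o(-4)) = 4440 + 30*(28 + 6*(-4)/(-5 + I*(-4)*√10)) = 4440 + 30*(28 + 6*(-4)/(-5 - 4*I*√10)) = 4440 + 30*(28 - 24/(-5 - 4*I*√10)) = 4440 + (840 - 720/(-5 - 4*I*√10)) = 5280 - 720/(-5 - 4*I*√10)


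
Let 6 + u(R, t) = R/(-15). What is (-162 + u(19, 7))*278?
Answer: -705842/15 ≈ -47056.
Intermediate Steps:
u(R, t) = -6 - R/15 (u(R, t) = -6 + R/(-15) = -6 + R*(-1/15) = -6 - R/15)
(-162 + u(19, 7))*278 = (-162 + (-6 - 1/15*19))*278 = (-162 + (-6 - 19/15))*278 = (-162 - 109/15)*278 = -2539/15*278 = -705842/15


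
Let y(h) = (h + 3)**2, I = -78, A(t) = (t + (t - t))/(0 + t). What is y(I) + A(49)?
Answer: 5626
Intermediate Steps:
A(t) = 1 (A(t) = (t + 0)/t = t/t = 1)
y(h) = (3 + h)**2
y(I) + A(49) = (3 - 78)**2 + 1 = (-75)**2 + 1 = 5625 + 1 = 5626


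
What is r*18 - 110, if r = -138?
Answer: -2594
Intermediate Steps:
r*18 - 110 = -138*18 - 110 = -2484 - 110 = -2594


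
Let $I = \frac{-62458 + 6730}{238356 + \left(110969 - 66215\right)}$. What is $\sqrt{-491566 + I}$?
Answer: $\frac{i \sqrt{1094434888840630}}{47185} \approx 701.12 i$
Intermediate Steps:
$I = - \frac{9288}{47185}$ ($I = - \frac{55728}{238356 + \left(110969 - 66215\right)} = - \frac{55728}{238356 + 44754} = - \frac{55728}{283110} = \left(-55728\right) \frac{1}{283110} = - \frac{9288}{47185} \approx -0.19684$)
$\sqrt{-491566 + I} = \sqrt{-491566 - \frac{9288}{47185}} = \sqrt{- \frac{23194550998}{47185}} = \frac{i \sqrt{1094434888840630}}{47185}$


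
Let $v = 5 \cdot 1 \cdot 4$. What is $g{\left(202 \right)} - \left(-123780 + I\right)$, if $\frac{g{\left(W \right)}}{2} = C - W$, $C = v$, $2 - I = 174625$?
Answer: $298039$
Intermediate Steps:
$I = -174623$ ($I = 2 - 174625 = -174623$)
$v = 20$ ($v = 5 \cdot 4 = 20$)
$C = 20$
$g{\left(W \right)} = 40 - 2 W$ ($g{\left(W \right)} = 2 \left(20 - W\right) = 40 - 2 W$)
$g{\left(202 \right)} - \left(-123780 + I\right) = \left(40 - 404\right) - \left(-123780 - 174623\right) = \left(40 - 404\right) - -298403 = -364 + 298403 = 298039$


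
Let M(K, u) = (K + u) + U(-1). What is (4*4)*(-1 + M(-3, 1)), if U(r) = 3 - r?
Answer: 16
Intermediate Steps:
M(K, u) = 4 + K + u (M(K, u) = (K + u) + (3 - 1*(-1)) = (K + u) + (3 + 1) = (K + u) + 4 = 4 + K + u)
(4*4)*(-1 + M(-3, 1)) = (4*4)*(-1 + (4 - 3 + 1)) = 16*(-1 + 2) = 16*1 = 16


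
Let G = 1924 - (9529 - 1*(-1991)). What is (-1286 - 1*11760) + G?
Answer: -22642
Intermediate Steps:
G = -9596 (G = 1924 - (9529 + 1991) = 1924 - 1*11520 = 1924 - 11520 = -9596)
(-1286 - 1*11760) + G = (-1286 - 1*11760) - 9596 = (-1286 - 11760) - 9596 = -13046 - 9596 = -22642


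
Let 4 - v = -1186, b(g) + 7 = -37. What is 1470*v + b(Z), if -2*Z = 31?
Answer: 1749256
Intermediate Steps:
Z = -31/2 (Z = -1/2*31 = -31/2 ≈ -15.500)
b(g) = -44 (b(g) = -7 - 37 = -44)
v = 1190 (v = 4 - 1*(-1186) = 4 + 1186 = 1190)
1470*v + b(Z) = 1470*1190 - 44 = 1749300 - 44 = 1749256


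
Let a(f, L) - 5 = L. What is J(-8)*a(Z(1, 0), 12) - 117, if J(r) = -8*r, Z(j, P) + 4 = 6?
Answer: 971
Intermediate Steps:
Z(j, P) = 2 (Z(j, P) = -4 + 6 = 2)
a(f, L) = 5 + L
J(-8)*a(Z(1, 0), 12) - 117 = (-8*(-8))*(5 + 12) - 117 = 64*17 - 117 = 1088 - 117 = 971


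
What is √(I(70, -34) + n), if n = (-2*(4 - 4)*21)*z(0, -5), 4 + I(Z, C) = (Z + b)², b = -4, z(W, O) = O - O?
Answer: 16*√17 ≈ 65.970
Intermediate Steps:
z(W, O) = 0
I(Z, C) = -4 + (-4 + Z)² (I(Z, C) = -4 + (Z - 4)² = -4 + (-4 + Z)²)
n = 0 (n = (-2*(4 - 4)*21)*0 = (-2*0*21)*0 = (0*21)*0 = 0*0 = 0)
√(I(70, -34) + n) = √((-4 + (-4 + 70)²) + 0) = √((-4 + 66²) + 0) = √((-4 + 4356) + 0) = √(4352 + 0) = √4352 = 16*√17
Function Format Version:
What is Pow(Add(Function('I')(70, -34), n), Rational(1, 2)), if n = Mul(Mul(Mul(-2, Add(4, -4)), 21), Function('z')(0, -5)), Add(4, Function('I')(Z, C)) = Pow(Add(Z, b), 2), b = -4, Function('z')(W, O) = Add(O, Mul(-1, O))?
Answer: Mul(16, Pow(17, Rational(1, 2))) ≈ 65.970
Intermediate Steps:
Function('z')(W, O) = 0
Function('I')(Z, C) = Add(-4, Pow(Add(-4, Z), 2)) (Function('I')(Z, C) = Add(-4, Pow(Add(Z, -4), 2)) = Add(-4, Pow(Add(-4, Z), 2)))
n = 0 (n = Mul(Mul(Mul(-2, Add(4, -4)), 21), 0) = Mul(Mul(Mul(-2, 0), 21), 0) = Mul(Mul(0, 21), 0) = Mul(0, 0) = 0)
Pow(Add(Function('I')(70, -34), n), Rational(1, 2)) = Pow(Add(Add(-4, Pow(Add(-4, 70), 2)), 0), Rational(1, 2)) = Pow(Add(Add(-4, Pow(66, 2)), 0), Rational(1, 2)) = Pow(Add(Add(-4, 4356), 0), Rational(1, 2)) = Pow(Add(4352, 0), Rational(1, 2)) = Pow(4352, Rational(1, 2)) = Mul(16, Pow(17, Rational(1, 2)))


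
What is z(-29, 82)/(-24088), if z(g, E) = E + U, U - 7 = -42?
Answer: -47/24088 ≈ -0.0019512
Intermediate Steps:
U = -35 (U = 7 - 42 = -35)
z(g, E) = -35 + E (z(g, E) = E - 35 = -35 + E)
z(-29, 82)/(-24088) = (-35 + 82)/(-24088) = 47*(-1/24088) = -47/24088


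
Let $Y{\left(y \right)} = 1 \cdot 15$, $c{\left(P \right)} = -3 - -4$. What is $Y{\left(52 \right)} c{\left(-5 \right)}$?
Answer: $15$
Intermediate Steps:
$c{\left(P \right)} = 1$ ($c{\left(P \right)} = -3 + 4 = 1$)
$Y{\left(y \right)} = 15$
$Y{\left(52 \right)} c{\left(-5 \right)} = 15 \cdot 1 = 15$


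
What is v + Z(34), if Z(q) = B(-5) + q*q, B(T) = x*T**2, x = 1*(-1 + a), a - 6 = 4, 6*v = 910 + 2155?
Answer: 11351/6 ≈ 1891.8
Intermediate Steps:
v = 3065/6 (v = (910 + 2155)/6 = (1/6)*3065 = 3065/6 ≈ 510.83)
a = 10 (a = 6 + 4 = 10)
x = 9 (x = 1*(-1 + 10) = 1*9 = 9)
B(T) = 9*T**2
Z(q) = 225 + q**2 (Z(q) = 9*(-5)**2 + q*q = 9*25 + q**2 = 225 + q**2)
v + Z(34) = 3065/6 + (225 + 34**2) = 3065/6 + (225 + 1156) = 3065/6 + 1381 = 11351/6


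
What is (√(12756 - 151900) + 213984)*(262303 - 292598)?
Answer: -6482645280 - 60590*I*√34786 ≈ -6.4826e+9 - 1.1301e+7*I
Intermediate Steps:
(√(12756 - 151900) + 213984)*(262303 - 292598) = (√(-139144) + 213984)*(-30295) = (2*I*√34786 + 213984)*(-30295) = (213984 + 2*I*√34786)*(-30295) = -6482645280 - 60590*I*√34786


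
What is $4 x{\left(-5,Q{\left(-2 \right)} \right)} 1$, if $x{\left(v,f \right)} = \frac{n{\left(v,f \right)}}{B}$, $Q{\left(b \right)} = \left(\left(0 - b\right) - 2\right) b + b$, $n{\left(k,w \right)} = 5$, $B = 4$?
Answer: $5$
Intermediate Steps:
$Q{\left(b \right)} = b + b \left(-2 - b\right)$ ($Q{\left(b \right)} = \left(- b - 2\right) b + b = \left(-2 - b\right) b + b = b \left(-2 - b\right) + b = b + b \left(-2 - b\right)$)
$x{\left(v,f \right)} = \frac{5}{4}$
$4 x{\left(-5,Q{\left(-2 \right)} \right)} 1 = 4 \cdot \frac{5}{4} \cdot 1 = 5 \cdot 1 = 5$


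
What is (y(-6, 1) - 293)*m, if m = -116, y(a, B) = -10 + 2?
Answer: 34916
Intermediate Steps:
y(a, B) = -8
(y(-6, 1) - 293)*m = (-8 - 293)*(-116) = -301*(-116) = 34916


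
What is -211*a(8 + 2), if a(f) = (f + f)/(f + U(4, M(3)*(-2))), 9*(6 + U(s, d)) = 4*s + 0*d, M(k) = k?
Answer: -9495/13 ≈ -730.38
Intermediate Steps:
U(s, d) = -6 + 4*s/9 (U(s, d) = -6 + (4*s + 0*d)/9 = -6 + (4*s + 0)/9 = -6 + (4*s)/9 = -6 + 4*s/9)
a(f) = 2*f/(-38/9 + f) (a(f) = (f + f)/(f + (-6 + (4/9)*4)) = (2*f)/(f + (-6 + 16/9)) = (2*f)/(f - 38/9) = (2*f)/(-38/9 + f) = 2*f/(-38/9 + f))
-211*a(8 + 2) = -3798*(8 + 2)/(-38 + 9*(8 + 2)) = -3798*10/(-38 + 9*10) = -3798*10/(-38 + 90) = -3798*10/52 = -211*45/13 = -9495/13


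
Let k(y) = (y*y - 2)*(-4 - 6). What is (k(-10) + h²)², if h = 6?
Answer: 891136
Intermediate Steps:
k(y) = 20 - 10*y² (k(y) = (y² - 2)*(-10) = (-2 + y²)*(-10) = 20 - 10*y²)
(k(-10) + h²)² = ((20 - 10*(-10)²) + 6²)² = ((20 - 10*100) + 36)² = ((20 - 1000) + 36)² = (-980 + 36)² = (-944)² = 891136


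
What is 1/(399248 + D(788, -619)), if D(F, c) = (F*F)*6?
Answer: 1/4124912 ≈ 2.4243e-7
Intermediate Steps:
D(F, c) = 6*F² (D(F, c) = F²*6 = 6*F²)
1/(399248 + D(788, -619)) = 1/(399248 + 6*788²) = 1/(399248 + 6*620944) = 1/(399248 + 3725664) = 1/4124912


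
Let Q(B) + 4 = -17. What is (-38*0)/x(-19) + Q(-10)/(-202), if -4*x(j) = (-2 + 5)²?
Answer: 21/202 ≈ 0.10396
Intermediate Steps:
Q(B) = -21 (Q(B) = -4 - 17 = -21)
x(j) = -9/4 (x(j) = -(-2 + 5)²/4 = -¼*3² = -¼*9 = -9/4)
(-38*0)/x(-19) + Q(-10)/(-202) = (-38*0)/(-9/4) - 21/(-202) = 0*(-4/9) - 21*(-1/202) = 0 + 21/202 = 21/202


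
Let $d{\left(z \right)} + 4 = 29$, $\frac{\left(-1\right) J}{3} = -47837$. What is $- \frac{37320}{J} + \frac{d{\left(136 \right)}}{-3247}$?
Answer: $- \frac{41588605}{155326739} \approx -0.26775$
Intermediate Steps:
$J = 143511$ ($J = \left(-3\right) \left(-47837\right) = 143511$)
$d{\left(z \right)} = 25$ ($d{\left(z \right)} = -4 + 29 = 25$)
$- \frac{37320}{J} + \frac{d{\left(136 \right)}}{-3247} = - \frac{37320}{143511} + \frac{25}{-3247} = \left(-37320\right) \frac{1}{143511} + 25 \left(- \frac{1}{3247}\right) = - \frac{12440}{47837} - \frac{25}{3247} = - \frac{41588605}{155326739}$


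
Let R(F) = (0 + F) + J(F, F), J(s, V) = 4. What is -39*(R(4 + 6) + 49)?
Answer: -2457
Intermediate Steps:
R(F) = 4 + F (R(F) = (0 + F) + 4 = F + 4 = 4 + F)
-39*(R(4 + 6) + 49) = -39*((4 + (4 + 6)) + 49) = -39*((4 + 10) + 49) = -39*(14 + 49) = -39*63 = -2457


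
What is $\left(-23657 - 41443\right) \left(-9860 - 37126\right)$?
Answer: $3058788600$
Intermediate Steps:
$\left(-23657 - 41443\right) \left(-9860 - 37126\right) = \left(-23657 - 41443\right) \left(-46986\right) = \left(-65100\right) \left(-46986\right) = 3058788600$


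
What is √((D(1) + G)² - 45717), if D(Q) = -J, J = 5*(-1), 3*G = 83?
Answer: 7*I*√8201/3 ≈ 211.31*I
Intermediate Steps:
G = 83/3 (G = (⅓)*83 = 83/3 ≈ 27.667)
J = -5
D(Q) = 5 (D(Q) = -1*(-5) = 5)
√((D(1) + G)² - 45717) = √((5 + 83/3)² - 45717) = √((98/3)² - 45717) = √(9604/9 - 45717) = √(-401849/9) = 7*I*√8201/3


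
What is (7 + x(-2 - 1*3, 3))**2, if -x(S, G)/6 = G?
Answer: 121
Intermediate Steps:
x(S, G) = -6*G
(7 + x(-2 - 1*3, 3))**2 = (7 - 6*3)**2 = (7 - 18)**2 = (-11)**2 = 121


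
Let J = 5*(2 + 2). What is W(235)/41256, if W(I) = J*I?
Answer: 1175/10314 ≈ 0.11392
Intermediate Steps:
J = 20 (J = 5*4 = 20)
W(I) = 20*I
W(235)/41256 = (20*235)/41256 = 4700*(1/41256) = 1175/10314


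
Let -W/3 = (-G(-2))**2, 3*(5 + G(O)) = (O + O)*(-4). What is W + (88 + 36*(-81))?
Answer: -8485/3 ≈ -2828.3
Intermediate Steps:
G(O) = -5 - 8*O/3 (G(O) = -5 + ((O + O)*(-4))/3 = -5 + ((2*O)*(-4))/3 = -5 + (-8*O)/3 = -5 - 8*O/3)
W = -1/3 (W = -3*(-5 - 8/3*(-2))**2 = -3*(-5 + 16/3)**2 = -3*(-1*1/3)**2 = -3*(-1/3)**2 = -3*1/9 = -1/3 ≈ -0.33333)
W + (88 + 36*(-81)) = -1/3 + (88 + 36*(-81)) = -1/3 + (88 - 2916) = -1/3 - 2828 = -8485/3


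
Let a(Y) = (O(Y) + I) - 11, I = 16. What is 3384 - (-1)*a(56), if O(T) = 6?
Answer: 3395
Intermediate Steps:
a(Y) = 11 (a(Y) = (6 + 16) - 11 = 22 - 11 = 11)
3384 - (-1)*a(56) = 3384 - (-1)*11 = 3384 - 1*(-11) = 3384 + 11 = 3395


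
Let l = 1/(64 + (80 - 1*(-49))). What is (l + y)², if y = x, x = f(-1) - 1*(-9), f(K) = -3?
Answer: 1343281/37249 ≈ 36.062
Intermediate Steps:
l = 1/193 (l = 1/(64 + (80 + 49)) = 1/(64 + 129) = 1/193 ≈ 0.0051813)
x = 6 (x = -3 - 1*(-9) = -3 + 9 = 6)
y = 6
(l + y)² = (1/193 + 6)² = (1159/193)² = 1343281/37249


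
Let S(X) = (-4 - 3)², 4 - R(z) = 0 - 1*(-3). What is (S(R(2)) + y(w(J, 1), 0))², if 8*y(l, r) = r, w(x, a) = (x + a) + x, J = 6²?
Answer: 2401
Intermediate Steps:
R(z) = 1 (R(z) = 4 - (0 - 1*(-3)) = 4 - (0 + 3) = 4 - 1*3 = 4 - 3 = 1)
S(X) = 49 (S(X) = (-7)² = 49)
J = 36
w(x, a) = a + 2*x (w(x, a) = (a + x) + x = a + 2*x)
y(l, r) = r/8
(S(R(2)) + y(w(J, 1), 0))² = (49 + (⅛)*0)² = (49 + 0)² = 49² = 2401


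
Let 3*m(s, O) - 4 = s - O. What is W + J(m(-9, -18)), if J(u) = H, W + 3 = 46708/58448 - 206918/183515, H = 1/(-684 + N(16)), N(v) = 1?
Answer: -6098555351963/1831478965940 ≈ -3.3299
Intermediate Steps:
m(s, O) = 4/3 - O/3 + s/3 (m(s, O) = 4/3 + (s - O)/3 = 4/3 + (-O/3 + s/3) = 4/3 - O/3 + s/3)
H = -1/683 (H = 1/(-684 + 1) = 1/(-683) = -1/683 ≈ -0.0014641)
W = -8925144701/2681521180 (W = -3 + (46708/58448 - 206918/183515) = -3 + (46708*(1/58448) - 206918*1/183515) = -3 + (11677/14612 - 206918/183515) = -3 - 880581161/2681521180 = -8925144701/2681521180 ≈ -3.3284)
J(u) = -1/683
W + J(m(-9, -18)) = -8925144701/2681521180 - 1/683 = -6098555351963/1831478965940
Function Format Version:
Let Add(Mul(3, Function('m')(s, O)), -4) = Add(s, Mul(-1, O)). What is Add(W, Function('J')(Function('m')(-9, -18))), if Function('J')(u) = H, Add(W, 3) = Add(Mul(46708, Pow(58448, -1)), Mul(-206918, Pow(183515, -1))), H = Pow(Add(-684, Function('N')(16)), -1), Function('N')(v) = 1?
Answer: Rational(-6098555351963, 1831478965940) ≈ -3.3299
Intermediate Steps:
Function('m')(s, O) = Add(Rational(4, 3), Mul(Rational(-1, 3), O), Mul(Rational(1, 3), s)) (Function('m')(s, O) = Add(Rational(4, 3), Mul(Rational(1, 3), Add(s, Mul(-1, O)))) = Add(Rational(4, 3), Add(Mul(Rational(-1, 3), O), Mul(Rational(1, 3), s))) = Add(Rational(4, 3), Mul(Rational(-1, 3), O), Mul(Rational(1, 3), s)))
H = Rational(-1, 683) (H = Pow(Add(-684, 1), -1) = Pow(-683, -1) = Rational(-1, 683) ≈ -0.0014641)
W = Rational(-8925144701, 2681521180) (W = Add(-3, Add(Mul(46708, Pow(58448, -1)), Mul(-206918, Pow(183515, -1)))) = Add(-3, Add(Mul(46708, Rational(1, 58448)), Mul(-206918, Rational(1, 183515)))) = Add(-3, Add(Rational(11677, 14612), Rational(-206918, 183515))) = Add(-3, Rational(-880581161, 2681521180)) = Rational(-8925144701, 2681521180) ≈ -3.3284)
Function('J')(u) = Rational(-1, 683)
Add(W, Function('J')(Function('m')(-9, -18))) = Add(Rational(-8925144701, 2681521180), Rational(-1, 683)) = Rational(-6098555351963, 1831478965940)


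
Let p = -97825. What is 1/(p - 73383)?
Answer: -1/171208 ≈ -5.8408e-6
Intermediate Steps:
1/(p - 73383) = 1/(-97825 - 73383) = 1/(-171208) = -1/171208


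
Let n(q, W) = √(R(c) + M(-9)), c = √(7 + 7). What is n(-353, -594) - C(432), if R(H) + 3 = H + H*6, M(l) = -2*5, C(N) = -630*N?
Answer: 272160 + √(-13 + 7*√14) ≈ 2.7216e+5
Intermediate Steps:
M(l) = -10
c = √14 ≈ 3.7417
R(H) = -3 + 7*H (R(H) = -3 + (H + H*6) = -3 + (H + 6*H) = -3 + 7*H)
n(q, W) = √(-13 + 7*√14) (n(q, W) = √((-3 + 7*√14) - 10) = √(-13 + 7*√14))
n(-353, -594) - C(432) = √(-13 + 7*√14) - (-630)*432 = √(-13 + 7*√14) - 1*(-272160) = √(-13 + 7*√14) + 272160 = 272160 + √(-13 + 7*√14)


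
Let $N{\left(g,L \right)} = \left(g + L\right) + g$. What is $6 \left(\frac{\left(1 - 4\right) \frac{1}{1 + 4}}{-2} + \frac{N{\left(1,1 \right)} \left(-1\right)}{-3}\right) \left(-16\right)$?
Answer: $- \frac{624}{5} \approx -124.8$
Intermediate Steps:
$N{\left(g,L \right)} = L + 2 g$ ($N{\left(g,L \right)} = \left(L + g\right) + g = L + 2 g$)
$6 \left(\frac{\left(1 - 4\right) \frac{1}{1 + 4}}{-2} + \frac{N{\left(1,1 \right)} \left(-1\right)}{-3}\right) \left(-16\right) = 6 \left(\frac{\left(1 - 4\right) \frac{1}{1 + 4}}{-2} + \frac{\left(1 + 2 \cdot 1\right) \left(-1\right)}{-3}\right) \left(-16\right) = 6 \left(- \frac{3}{5} \left(- \frac{1}{2}\right) + \left(1 + 2\right) \left(-1\right) \left(- \frac{1}{3}\right)\right) \left(-16\right) = 6 \left(\left(-3\right) \frac{1}{5} \left(- \frac{1}{2}\right) + 3 \left(-1\right) \left(- \frac{1}{3}\right)\right) \left(-16\right) = 6 \left(\left(- \frac{3}{5}\right) \left(- \frac{1}{2}\right) - -1\right) \left(-16\right) = 6 \left(\frac{3}{10} + 1\right) \left(-16\right) = 6 \cdot \frac{13}{10} \left(-16\right) = \frac{39}{5} \left(-16\right) = - \frac{624}{5}$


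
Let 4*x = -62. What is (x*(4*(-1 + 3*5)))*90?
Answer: -78120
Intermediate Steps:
x = -31/2 (x = (¼)*(-62) = -31/2 ≈ -15.500)
(x*(4*(-1 + 3*5)))*90 = -62*(-1 + 3*5)*90 = -62*(-1 + 15)*90 = -62*14*90 = -31/2*56*90 = -868*90 = -78120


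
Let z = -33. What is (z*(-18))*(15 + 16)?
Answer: 18414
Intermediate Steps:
(z*(-18))*(15 + 16) = (-33*(-18))*(15 + 16) = 594*31 = 18414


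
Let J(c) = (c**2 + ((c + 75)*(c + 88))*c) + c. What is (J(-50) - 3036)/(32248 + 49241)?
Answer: -48086/81489 ≈ -0.59009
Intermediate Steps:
J(c) = c + c**2 + c*(75 + c)*(88 + c) (J(c) = (c**2 + ((75 + c)*(88 + c))*c) + c = (c**2 + c*(75 + c)*(88 + c)) + c = c + c**2 + c*(75 + c)*(88 + c))
(J(-50) - 3036)/(32248 + 49241) = (-50*(6601 + (-50)**2 + 164*(-50)) - 3036)/(32248 + 49241) = (-50*(6601 + 2500 - 8200) - 3036)/81489 = (-50*901 - 3036)*(1/81489) = (-45050 - 3036)*(1/81489) = -48086*1/81489 = -48086/81489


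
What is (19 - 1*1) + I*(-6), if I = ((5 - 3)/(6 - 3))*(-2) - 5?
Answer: 56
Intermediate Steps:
I = -19/3 (I = (2/3)*(-2) - 5 = -4/3 - 5 = -19/3 ≈ -6.3333)
(19 - 1*1) + I*(-6) = (19 - 1*1) - 19/3*(-6) = (19 - 1) + 38 = 18 + 38 = 56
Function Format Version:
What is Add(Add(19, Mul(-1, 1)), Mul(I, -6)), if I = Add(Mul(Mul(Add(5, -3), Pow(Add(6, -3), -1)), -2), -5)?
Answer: 56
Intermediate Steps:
I = Rational(-19, 3) (I = Add(Mul(Mul(2, Pow(3, -1)), -2), -5) = Add(Mul(Mul(2, Rational(1, 3)), -2), -5) = Add(Mul(Rational(2, 3), -2), -5) = Add(Rational(-4, 3), -5) = Rational(-19, 3) ≈ -6.3333)
Add(Add(19, Mul(-1, 1)), Mul(I, -6)) = Add(Add(19, Mul(-1, 1)), Mul(Rational(-19, 3), -6)) = Add(Add(19, -1), 38) = Add(18, 38) = 56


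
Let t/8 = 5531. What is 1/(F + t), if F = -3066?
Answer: 1/41182 ≈ 2.4282e-5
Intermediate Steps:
t = 44248 (t = 8*5531 = 44248)
1/(F + t) = 1/(-3066 + 44248) = 1/41182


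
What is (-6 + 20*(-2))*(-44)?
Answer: 2024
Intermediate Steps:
(-6 + 20*(-2))*(-44) = (-6 - 40)*(-44) = -46*(-44) = 2024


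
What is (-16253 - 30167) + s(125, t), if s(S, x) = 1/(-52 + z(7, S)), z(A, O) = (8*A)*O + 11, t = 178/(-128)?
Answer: -323036779/6959 ≈ -46420.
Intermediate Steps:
t = -89/64 (t = 178*(-1/128) = -89/64 ≈ -1.3906)
z(A, O) = 11 + 8*A*O (z(A, O) = 8*A*O + 11 = 11 + 8*A*O)
s(S, x) = 1/(-41 + 56*S) (s(S, x) = 1/(-52 + (11 + 8*7*S)) = 1/(-52 + (11 + 56*S)) = 1/(-41 + 56*S))
(-16253 - 30167) + s(125, t) = (-16253 - 30167) + 1/(-41 + 56*125) = -46420 + 1/(-41 + 7000) = -46420 + 1/6959 = -323036779/6959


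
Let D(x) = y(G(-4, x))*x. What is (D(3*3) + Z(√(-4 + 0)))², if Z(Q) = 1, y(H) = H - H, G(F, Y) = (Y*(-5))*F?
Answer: 1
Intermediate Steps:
G(F, Y) = -5*F*Y (G(F, Y) = (-5*Y)*F = -5*F*Y)
y(H) = 0
D(x) = 0 (D(x) = 0*x = 0)
(D(3*3) + Z(√(-4 + 0)))² = (0 + 1)² = 1² = 1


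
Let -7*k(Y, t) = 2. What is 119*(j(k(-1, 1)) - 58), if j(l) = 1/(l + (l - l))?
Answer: -14637/2 ≈ -7318.5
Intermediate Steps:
k(Y, t) = -2/7 (k(Y, t) = -⅐*2 = -2/7)
j(l) = 1/l (j(l) = 1/(l + 0) = 1/l)
119*(j(k(-1, 1)) - 58) = 119*(1/(-2/7) - 58) = 119*(-7/2 - 58) = 119*(-123/2) = -14637/2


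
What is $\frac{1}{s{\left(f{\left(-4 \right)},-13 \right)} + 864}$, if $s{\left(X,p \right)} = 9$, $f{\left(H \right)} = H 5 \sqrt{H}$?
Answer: $\frac{1}{873} \approx 0.0011455$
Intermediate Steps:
$f{\left(H \right)} = 5 H^{\frac{3}{2}}$ ($f{\left(H \right)} = 5 H \sqrt{H} = 5 H^{\frac{3}{2}}$)
$\frac{1}{s{\left(f{\left(-4 \right)},-13 \right)} + 864} = \frac{1}{9 + 864} = \frac{1}{873}$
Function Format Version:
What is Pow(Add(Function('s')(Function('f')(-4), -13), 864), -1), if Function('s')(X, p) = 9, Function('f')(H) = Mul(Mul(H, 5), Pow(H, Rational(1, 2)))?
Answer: Rational(1, 873) ≈ 0.0011455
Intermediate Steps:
Function('f')(H) = Mul(5, Pow(H, Rational(3, 2))) (Function('f')(H) = Mul(Mul(5, H), Pow(H, Rational(1, 2))) = Mul(5, Pow(H, Rational(3, 2))))
Pow(Add(Function('s')(Function('f')(-4), -13), 864), -1) = Pow(Add(9, 864), -1) = Pow(873, -1) = Rational(1, 873)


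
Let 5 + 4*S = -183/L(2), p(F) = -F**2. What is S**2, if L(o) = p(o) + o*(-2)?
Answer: 20449/1024 ≈ 19.970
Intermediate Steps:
L(o) = -o**2 - 2*o (L(o) = -o**2 + o*(-2) = -o**2 - 2*o)
S = 143/32 (S = -5/4 + (-183*1/(2*(-2 - 1*2)))/4 = -5/4 + (-183*1/(2*(-2 - 2)))/4 = -5/4 + (-183/(2*(-4)))/4 = -5/4 + (-183/(-8))/4 = -5/4 + (-183*(-1/8))/4 = -5/4 + (1/4)*(183/8) = -5/4 + 183/32 = 143/32 ≈ 4.4688)
S**2 = (143/32)**2 = 20449/1024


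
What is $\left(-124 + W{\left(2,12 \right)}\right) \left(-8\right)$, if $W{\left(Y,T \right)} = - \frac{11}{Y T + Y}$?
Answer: $\frac{12940}{13} \approx 995.38$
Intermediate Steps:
$W{\left(Y,T \right)} = - \frac{11}{Y + T Y}$ ($W{\left(Y,T \right)} = - \frac{11}{T Y + Y} = - \frac{11}{Y + T Y}$)
$\left(-124 + W{\left(2,12 \right)}\right) \left(-8\right) = \left(-124 - \frac{11}{2 \left(1 + 12\right)}\right) \left(-8\right) = \left(-124 - \frac{11}{2 \cdot 13}\right) \left(-8\right) = \left(-124 - \frac{11}{2} \cdot \frac{1}{13}\right) \left(-8\right) = \left(-124 - \frac{11}{26}\right) \left(-8\right) = \left(- \frac{3235}{26}\right) \left(-8\right) = \frac{12940}{13}$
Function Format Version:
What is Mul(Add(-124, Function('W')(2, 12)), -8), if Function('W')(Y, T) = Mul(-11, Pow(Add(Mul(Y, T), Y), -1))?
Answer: Rational(12940, 13) ≈ 995.38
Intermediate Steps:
Function('W')(Y, T) = Mul(-11, Pow(Add(Y, Mul(T, Y)), -1)) (Function('W')(Y, T) = Mul(-11, Pow(Add(Mul(T, Y), Y), -1)) = Mul(-11, Pow(Add(Y, Mul(T, Y)), -1)))
Mul(Add(-124, Function('W')(2, 12)), -8) = Mul(Add(-124, Mul(-11, Pow(2, -1), Pow(Add(1, 12), -1))), -8) = Mul(Add(-124, Mul(-11, Rational(1, 2), Pow(13, -1))), -8) = Mul(Add(-124, Mul(-11, Rational(1, 2), Rational(1, 13))), -8) = Mul(Add(-124, Rational(-11, 26)), -8) = Mul(Rational(-3235, 26), -8) = Rational(12940, 13)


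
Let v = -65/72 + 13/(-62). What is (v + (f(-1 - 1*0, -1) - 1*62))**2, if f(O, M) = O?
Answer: 20477323801/4981824 ≈ 4110.4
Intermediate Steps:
v = -2483/2232 (v = -65*1/72 + 13*(-1/62) = -65/72 - 13/62 = -2483/2232 ≈ -1.1125)
(v + (f(-1 - 1*0, -1) - 1*62))**2 = (-2483/2232 + ((-1 - 1*0) - 1*62))**2 = (-2483/2232 + ((-1 + 0) - 62))**2 = (-2483/2232 + (-1 - 62))**2 = (-2483/2232 - 63)**2 = (-143099/2232)**2 = 20477323801/4981824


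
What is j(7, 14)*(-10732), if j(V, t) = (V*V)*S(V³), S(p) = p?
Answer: -180372724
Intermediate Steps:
j(V, t) = V⁵ (j(V, t) = (V*V)*V³ = V²*V³ = V⁵)
j(7, 14)*(-10732) = 7⁵*(-10732) = 16807*(-10732) = -180372724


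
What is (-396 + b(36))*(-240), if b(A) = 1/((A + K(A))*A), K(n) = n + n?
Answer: 7698235/81 ≈ 95040.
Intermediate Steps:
K(n) = 2*n
b(A) = 1/(3*A**2) (b(A) = 1/((A + 2*A)*A) = 1/(((3*A))*A) = (1/(3*A))/A = 1/(3*A**2))
(-396 + b(36))*(-240) = (-396 + (1/3)/36**2)*(-240) = (-396 + (1/3)*(1/1296))*(-240) = (-396 + 1/3888)*(-240) = -1539647/3888*(-240) = 7698235/81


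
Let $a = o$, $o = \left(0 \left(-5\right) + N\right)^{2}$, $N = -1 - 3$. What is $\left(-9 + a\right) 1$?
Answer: $7$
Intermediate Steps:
$N = -4$
$o = 16$ ($o = \left(0 \left(-5\right) - 4\right)^{2} = \left(0 - 4\right)^{2} = \left(-4\right)^{2} = 16$)
$a = 16$
$\left(-9 + a\right) 1 = \left(-9 + 16\right) 1 = 7 \cdot 1 = 7$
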